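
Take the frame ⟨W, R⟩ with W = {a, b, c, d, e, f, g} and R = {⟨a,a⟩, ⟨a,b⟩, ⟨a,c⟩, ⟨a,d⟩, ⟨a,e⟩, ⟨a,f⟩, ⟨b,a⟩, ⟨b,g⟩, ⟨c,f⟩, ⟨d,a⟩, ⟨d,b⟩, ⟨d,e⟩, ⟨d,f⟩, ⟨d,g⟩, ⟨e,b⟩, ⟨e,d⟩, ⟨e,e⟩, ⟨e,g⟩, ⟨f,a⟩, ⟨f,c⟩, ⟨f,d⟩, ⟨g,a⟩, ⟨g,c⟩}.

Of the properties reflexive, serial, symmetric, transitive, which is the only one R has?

serial

Reflexive: no — b is not related to itself.
Serial: yes — every world has a successor (e.g. a R a).
Symmetric: no — a R c but not c R a.
Transitive: no — a R b and b R g, but not a R g.
Only serial holds.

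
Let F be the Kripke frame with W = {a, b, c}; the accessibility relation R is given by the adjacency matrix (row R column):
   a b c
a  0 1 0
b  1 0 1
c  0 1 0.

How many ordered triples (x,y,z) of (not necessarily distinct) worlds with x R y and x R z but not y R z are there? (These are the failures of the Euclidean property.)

Enumerating: (a,b,b), (b,a,a), (b,a,c), (b,c,a), (b,c,c), (c,b,b).

6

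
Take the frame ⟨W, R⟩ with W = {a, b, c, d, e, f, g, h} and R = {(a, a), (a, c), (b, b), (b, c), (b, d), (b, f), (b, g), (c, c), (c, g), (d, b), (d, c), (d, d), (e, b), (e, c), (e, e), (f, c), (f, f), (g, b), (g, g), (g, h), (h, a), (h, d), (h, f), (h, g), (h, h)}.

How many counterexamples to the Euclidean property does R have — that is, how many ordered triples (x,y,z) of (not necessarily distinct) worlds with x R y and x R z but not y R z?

36

Enumerating: (a,c,a), (b,c,b), (b,c,d), (b,c,f), (b,d,f), (b,d,g), (b,f,b), (b,f,d), (b,f,g), (b,g,c), (b,g,d), (b,g,f), … and 24 more.
Total: 36.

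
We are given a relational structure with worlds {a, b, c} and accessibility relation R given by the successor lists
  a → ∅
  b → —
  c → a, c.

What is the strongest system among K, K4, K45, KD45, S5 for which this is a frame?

K4

Transitive (axiom 4): yes — every two-step R-path is closed by a direct edge.
Euclidean (axiom 5): no — c R a and c R a, but not a R a.
Serial (axiom D): no — a has no R-successor.
Reflexive (axiom T): no — a is not related to itself.
So F validates K, K4; K45 would additionally require R to be Euclidean. The strongest is K4.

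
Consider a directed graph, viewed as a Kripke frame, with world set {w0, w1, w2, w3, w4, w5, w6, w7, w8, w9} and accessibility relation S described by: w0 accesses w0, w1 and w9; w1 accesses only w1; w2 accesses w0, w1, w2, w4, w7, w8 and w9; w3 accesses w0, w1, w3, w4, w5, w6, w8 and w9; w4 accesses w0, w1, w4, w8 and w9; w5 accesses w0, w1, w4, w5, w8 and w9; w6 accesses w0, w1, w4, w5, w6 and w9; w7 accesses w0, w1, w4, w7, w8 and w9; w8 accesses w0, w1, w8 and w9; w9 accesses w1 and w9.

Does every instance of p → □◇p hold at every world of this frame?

By correspondence theory, B is valid on a frame iff S is symmetric.
Symmetric: no — w0 S w1 but not w1 S w0.

No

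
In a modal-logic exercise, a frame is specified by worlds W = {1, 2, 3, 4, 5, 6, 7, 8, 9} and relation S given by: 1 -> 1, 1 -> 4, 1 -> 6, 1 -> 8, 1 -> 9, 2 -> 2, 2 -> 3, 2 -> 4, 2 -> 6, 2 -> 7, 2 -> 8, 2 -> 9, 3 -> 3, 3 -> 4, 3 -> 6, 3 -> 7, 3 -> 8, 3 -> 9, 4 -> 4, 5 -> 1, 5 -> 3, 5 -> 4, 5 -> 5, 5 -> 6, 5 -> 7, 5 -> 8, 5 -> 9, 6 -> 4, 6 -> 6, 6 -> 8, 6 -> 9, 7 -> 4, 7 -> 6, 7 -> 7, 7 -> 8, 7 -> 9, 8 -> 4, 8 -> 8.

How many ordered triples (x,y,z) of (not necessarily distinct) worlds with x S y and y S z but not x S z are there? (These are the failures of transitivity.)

S is transitive; there are no such tuples.

0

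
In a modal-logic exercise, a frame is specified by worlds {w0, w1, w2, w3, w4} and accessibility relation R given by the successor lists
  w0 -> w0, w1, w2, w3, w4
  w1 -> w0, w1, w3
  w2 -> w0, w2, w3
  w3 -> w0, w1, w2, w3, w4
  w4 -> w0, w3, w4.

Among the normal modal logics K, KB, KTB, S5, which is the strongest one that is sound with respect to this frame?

KTB

Symmetric (axiom B): yes — every pair in R has its reverse in R.
Reflexive (axiom T): yes — every world is R-related to itself.
Euclidean (axiom 5): no — w0 R w1 and w0 R w2, but not w1 R w2.
So F validates K, KB, KTB; S5 would additionally require R to be Euclidean. The strongest is KTB.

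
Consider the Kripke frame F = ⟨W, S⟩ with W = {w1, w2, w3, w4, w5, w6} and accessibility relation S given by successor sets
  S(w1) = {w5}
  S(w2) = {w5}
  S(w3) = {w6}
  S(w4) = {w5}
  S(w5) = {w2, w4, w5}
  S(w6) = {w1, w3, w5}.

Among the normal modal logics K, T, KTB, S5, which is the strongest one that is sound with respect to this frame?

Reflexive (axiom T): no — w1 is not related to itself.
Symmetric (axiom B): no — w1 S w5 but not w5 S w1.
Euclidean (axiom 5): no — w5 S w2 and w5 S w4, but not w2 S w4.
So F validates K; T would additionally require S to be reflexive. The strongest is K.

K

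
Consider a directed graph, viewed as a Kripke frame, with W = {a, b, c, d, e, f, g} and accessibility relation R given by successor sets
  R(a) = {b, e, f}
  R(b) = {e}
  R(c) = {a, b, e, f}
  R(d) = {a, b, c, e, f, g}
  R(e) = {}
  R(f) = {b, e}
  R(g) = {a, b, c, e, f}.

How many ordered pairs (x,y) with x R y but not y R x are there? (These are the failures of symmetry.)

21

Enumerating: (a,b), (a,e), (a,f), (b,e), (c,a), (c,b), (c,e), (c,f), (d,a), (d,b), (d,c), (d,e), … and 9 more.
Total: 21.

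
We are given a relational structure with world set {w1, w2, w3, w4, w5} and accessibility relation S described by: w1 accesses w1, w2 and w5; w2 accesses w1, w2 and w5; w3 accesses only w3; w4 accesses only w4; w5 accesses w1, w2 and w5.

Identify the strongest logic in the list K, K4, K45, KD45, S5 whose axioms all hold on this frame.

S5

Transitive (axiom 4): yes — every two-step S-path is closed by a direct edge.
Euclidean (axiom 5): yes — any two successors of a common world are S-related.
Serial (axiom D): yes — every world has a successor (e.g. w1 S w1).
Reflexive (axiom T): yes — every world is S-related to itself.
So F validates K, K4, K45, KD45, S5. The strongest is S5.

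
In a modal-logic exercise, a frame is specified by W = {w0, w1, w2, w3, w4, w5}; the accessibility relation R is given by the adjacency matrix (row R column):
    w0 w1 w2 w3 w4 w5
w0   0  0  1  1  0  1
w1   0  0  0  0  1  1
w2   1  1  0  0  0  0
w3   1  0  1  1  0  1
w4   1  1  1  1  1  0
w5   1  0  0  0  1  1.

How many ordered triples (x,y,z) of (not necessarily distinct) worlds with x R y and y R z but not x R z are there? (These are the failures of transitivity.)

Enumerating: (w0,w2,w0), (w0,w2,w1), (w0,w3,w0), (w0,w5,w0), (w0,w5,w4), (w1,w4,w0), (w1,w4,w1), (w1,w4,w2), (w1,w4,w3), (w1,w5,w0), (w2,w0,w2), (w2,w0,w3), … and 13 more.
Total: 25.

25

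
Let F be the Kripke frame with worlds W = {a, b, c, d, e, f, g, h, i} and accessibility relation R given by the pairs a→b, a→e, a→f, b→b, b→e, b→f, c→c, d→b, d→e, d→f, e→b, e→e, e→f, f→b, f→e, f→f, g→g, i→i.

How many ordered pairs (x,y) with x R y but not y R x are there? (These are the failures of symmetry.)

6

Enumerating: (a,b), (a,e), (a,f), (d,b), (d,e), (d,f).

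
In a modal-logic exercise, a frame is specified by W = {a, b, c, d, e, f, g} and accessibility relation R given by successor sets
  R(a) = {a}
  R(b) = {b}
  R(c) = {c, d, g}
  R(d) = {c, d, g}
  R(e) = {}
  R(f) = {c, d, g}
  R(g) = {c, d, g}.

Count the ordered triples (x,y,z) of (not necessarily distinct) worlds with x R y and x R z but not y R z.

0

R is Euclidean; there are no such tuples.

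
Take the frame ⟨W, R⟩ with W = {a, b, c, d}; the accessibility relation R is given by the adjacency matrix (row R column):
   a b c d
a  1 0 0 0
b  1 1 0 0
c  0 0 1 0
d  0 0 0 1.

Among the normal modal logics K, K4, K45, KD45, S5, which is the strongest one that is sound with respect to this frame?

Transitive (axiom 4): yes — every two-step R-path is closed by a direct edge.
Euclidean (axiom 5): no — b R a and b R b, but not a R b.
Serial (axiom D): yes — every world has a successor (e.g. a R a).
Reflexive (axiom T): yes — every world is R-related to itself.
So F validates K, K4; K45 would additionally require R to be Euclidean. The strongest is K4.

K4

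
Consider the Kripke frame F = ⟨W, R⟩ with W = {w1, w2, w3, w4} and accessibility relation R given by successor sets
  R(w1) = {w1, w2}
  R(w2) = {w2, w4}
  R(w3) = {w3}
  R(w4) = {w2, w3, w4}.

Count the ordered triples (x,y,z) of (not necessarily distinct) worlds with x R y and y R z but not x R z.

Enumerating: (w1,w2,w4), (w2,w4,w3).

2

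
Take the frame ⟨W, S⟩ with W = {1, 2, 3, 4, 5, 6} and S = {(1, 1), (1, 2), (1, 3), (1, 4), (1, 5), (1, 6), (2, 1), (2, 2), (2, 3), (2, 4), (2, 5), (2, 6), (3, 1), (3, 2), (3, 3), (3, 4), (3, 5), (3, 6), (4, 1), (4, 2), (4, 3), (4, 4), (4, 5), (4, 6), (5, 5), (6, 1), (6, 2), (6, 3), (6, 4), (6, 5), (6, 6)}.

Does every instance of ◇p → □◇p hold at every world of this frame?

No

Axiom 5 corresponds to the accessibility relation being Euclidean.
Euclidean: no — 1 S 5 and 1 S 2, but not 5 S 2.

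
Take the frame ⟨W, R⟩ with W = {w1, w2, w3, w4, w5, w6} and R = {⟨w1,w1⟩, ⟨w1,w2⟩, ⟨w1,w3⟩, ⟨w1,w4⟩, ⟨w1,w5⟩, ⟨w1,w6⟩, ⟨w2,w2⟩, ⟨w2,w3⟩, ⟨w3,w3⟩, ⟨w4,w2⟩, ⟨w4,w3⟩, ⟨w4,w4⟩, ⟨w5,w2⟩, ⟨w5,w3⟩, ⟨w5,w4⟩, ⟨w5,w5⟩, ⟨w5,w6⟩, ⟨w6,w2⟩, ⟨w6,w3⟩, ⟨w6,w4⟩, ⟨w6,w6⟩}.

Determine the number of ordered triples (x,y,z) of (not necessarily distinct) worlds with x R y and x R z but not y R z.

Enumerating: (w1,w2,w1), (w1,w2,w4), (w1,w2,w5), (w1,w2,w6), (w1,w3,w1), (w1,w3,w2), (w1,w3,w4), (w1,w3,w5), (w1,w3,w6), (w1,w4,w1), (w1,w4,w5), (w1,w4,w6), … and 23 more.
Total: 35.

35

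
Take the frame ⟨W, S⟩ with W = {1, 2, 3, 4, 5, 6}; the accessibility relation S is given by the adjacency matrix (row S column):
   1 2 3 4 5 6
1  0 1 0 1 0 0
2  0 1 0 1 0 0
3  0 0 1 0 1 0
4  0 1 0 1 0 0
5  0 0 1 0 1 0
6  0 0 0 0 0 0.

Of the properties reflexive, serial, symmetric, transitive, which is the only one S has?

transitive

Reflexive: no — 1 is not related to itself.
Serial: no — 6 has no S-successor.
Symmetric: no — 1 S 2 but not 2 S 1.
Transitive: yes — every two-step S-path is closed by a direct edge.
Only transitive holds.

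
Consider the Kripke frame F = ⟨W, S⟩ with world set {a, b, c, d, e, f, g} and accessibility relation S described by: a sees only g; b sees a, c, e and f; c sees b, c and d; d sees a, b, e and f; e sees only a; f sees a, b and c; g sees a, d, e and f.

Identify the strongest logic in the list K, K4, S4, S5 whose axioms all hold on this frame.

K

Transitive (axiom 4): no — a S g and g S d, but not a S d.
Reflexive (axiom T): no — a is not related to itself.
Euclidean (axiom 5): no — b S a and b S c, but not a S c.
So F validates K; K4 would additionally require S to be transitive. The strongest is K.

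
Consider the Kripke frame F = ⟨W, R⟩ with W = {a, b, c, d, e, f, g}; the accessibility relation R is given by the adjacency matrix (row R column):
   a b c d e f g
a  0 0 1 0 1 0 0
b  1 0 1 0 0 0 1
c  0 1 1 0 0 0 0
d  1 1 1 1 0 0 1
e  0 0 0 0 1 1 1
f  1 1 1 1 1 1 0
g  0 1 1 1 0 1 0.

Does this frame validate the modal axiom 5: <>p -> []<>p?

No

The schema 5 characterises exactly the Euclidean frames.
Euclidean: no — a R c and a R e, but not c R e.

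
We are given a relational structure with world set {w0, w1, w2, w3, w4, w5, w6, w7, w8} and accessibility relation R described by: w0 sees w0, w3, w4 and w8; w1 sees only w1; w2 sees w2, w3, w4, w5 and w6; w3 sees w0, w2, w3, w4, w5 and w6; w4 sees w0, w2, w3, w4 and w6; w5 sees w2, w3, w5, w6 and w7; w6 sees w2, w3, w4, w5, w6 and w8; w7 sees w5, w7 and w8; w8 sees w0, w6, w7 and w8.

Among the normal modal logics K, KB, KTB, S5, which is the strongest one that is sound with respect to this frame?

KTB

Symmetric (axiom B): yes — every pair in R has its reverse in R.
Reflexive (axiom T): yes — every world is R-related to itself.
Euclidean (axiom 5): no — w0 R w3 and w0 R w8, but not w3 R w8.
So F validates K, KB, KTB; S5 would additionally require R to be Euclidean. The strongest is KTB.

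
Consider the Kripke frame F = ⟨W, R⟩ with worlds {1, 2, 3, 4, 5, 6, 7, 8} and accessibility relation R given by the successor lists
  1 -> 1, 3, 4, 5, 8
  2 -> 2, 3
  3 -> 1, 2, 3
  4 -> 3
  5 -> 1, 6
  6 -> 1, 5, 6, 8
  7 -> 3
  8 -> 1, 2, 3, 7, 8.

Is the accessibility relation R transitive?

No

Transitive: no — 1 R 3 and 3 R 2, but not 1 R 2.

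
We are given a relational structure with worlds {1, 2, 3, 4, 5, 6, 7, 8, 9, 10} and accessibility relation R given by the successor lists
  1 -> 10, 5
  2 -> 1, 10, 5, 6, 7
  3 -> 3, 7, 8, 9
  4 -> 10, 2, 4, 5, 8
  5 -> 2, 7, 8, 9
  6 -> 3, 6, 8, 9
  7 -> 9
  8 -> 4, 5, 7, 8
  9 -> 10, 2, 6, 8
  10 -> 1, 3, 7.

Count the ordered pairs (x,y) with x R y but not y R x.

22

Enumerating: (1,5), (10,3), (10,7), (2,1), (2,10), (2,6), (2,7), (3,7), (3,8), (3,9), (4,10), (4,2), … and 10 more.
Total: 22.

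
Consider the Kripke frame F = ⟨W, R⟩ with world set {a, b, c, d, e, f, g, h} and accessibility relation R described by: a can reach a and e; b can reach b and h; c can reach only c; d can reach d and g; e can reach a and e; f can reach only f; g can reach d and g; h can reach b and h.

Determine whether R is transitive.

Transitive: yes — every two-step R-path is closed by a direct edge.

Yes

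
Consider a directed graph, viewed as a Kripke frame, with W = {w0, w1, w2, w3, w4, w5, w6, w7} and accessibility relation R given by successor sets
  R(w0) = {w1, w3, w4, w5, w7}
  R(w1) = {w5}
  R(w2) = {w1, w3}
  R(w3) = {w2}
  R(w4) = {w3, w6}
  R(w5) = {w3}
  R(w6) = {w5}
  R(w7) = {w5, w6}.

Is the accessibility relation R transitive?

No

Transitive: no — w0 R w3 and w3 R w2, but not w0 R w2.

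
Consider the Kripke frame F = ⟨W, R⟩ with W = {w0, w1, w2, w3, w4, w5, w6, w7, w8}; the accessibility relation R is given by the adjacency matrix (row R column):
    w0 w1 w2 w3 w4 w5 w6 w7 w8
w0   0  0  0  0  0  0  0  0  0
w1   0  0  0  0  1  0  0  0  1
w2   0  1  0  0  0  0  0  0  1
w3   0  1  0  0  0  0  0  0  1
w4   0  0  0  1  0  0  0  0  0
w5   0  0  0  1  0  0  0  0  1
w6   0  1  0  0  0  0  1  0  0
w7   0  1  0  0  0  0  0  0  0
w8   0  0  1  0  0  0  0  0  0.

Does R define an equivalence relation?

No

Reflexive: no — w0 is not related to itself.
Symmetric: no — w1 R w4 but not w4 R w1.
Transitive: no — w1 R w4 and w4 R w3, but not w1 R w3.
So R is not an equivalence relation.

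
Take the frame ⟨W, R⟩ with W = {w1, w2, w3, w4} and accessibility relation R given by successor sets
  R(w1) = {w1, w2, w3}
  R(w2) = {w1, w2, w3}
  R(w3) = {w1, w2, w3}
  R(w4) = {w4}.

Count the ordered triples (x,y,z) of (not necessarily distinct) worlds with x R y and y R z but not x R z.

R is transitive; there are no such tuples.

0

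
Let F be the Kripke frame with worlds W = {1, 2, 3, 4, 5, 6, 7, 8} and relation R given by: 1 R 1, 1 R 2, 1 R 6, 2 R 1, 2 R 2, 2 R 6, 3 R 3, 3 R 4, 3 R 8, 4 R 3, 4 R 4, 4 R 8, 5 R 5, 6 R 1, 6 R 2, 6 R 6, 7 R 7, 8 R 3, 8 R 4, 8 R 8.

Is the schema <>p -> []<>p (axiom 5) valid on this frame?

Yes

Axiom 5 corresponds to the accessibility relation being Euclidean.
Euclidean: yes — any two successors of a common world are R-related.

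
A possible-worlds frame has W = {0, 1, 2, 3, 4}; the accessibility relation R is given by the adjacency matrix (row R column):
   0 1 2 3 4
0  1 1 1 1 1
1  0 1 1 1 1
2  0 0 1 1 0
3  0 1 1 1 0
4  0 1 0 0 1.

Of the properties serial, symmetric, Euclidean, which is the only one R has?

serial

Serial: yes — every world has a successor (e.g. 0 R 0).
Symmetric: no — 0 R 1 but not 1 R 0.
Euclidean: no — 0 R 2 and 0 R 1, but not 2 R 1.
Only serial holds.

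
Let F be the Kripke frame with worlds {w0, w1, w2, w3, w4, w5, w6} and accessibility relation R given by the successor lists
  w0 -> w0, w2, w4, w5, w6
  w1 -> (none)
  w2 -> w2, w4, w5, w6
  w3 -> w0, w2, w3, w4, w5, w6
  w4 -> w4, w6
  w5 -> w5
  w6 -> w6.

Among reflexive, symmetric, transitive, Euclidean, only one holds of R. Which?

Reflexive: no — w1 is not related to itself.
Symmetric: no — w0 R w2 but not w2 R w0.
Transitive: yes — every two-step R-path is closed by a direct edge.
Euclidean: no — w0 R w4 and w0 R w2, but not w4 R w2.
Only transitive holds.

transitive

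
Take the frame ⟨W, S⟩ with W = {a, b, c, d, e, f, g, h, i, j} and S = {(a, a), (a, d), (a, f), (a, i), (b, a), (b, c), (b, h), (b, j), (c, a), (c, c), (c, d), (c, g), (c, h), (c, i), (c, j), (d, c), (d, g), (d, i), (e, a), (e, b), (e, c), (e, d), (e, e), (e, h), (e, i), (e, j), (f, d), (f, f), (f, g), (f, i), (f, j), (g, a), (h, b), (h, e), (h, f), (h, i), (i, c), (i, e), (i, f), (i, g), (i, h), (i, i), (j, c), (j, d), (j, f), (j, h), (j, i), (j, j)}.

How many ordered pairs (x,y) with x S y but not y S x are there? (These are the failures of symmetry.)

Enumerating: (a,d), (a,f), (a,i), (b,a), (b,c), (b,j), (c,a), (c,g), (c,h), (d,g), (d,i), (e,a), … and 12 more.
Total: 24.

24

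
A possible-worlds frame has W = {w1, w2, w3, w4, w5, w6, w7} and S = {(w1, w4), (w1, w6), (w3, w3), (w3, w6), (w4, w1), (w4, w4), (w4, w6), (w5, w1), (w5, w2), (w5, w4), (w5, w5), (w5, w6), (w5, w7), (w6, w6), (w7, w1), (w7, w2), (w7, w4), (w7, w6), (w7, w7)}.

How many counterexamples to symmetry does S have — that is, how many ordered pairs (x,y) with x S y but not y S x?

Enumerating: (w1,w6), (w3,w6), (w4,w6), (w5,w1), (w5,w2), (w5,w4), (w5,w6), (w5,w7), (w7,w1), (w7,w2), (w7,w4), (w7,w6).

12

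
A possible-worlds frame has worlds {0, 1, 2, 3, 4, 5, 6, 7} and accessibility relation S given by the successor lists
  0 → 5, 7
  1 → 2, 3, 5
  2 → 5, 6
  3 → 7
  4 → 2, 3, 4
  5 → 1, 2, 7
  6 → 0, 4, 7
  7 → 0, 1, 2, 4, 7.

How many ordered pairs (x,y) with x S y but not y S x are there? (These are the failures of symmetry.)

Enumerating: (0,5), (1,2), (1,3), (2,6), (3,7), (4,2), (4,3), (5,7), (6,0), (6,4), (6,7), (7,1), (7,2), (7,4).

14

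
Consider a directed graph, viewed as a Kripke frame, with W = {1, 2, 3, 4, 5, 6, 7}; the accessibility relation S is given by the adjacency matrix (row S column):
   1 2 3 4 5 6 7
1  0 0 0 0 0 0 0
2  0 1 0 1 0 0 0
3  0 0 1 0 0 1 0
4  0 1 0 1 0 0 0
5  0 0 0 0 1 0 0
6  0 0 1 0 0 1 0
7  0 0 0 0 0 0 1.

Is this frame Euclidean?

Euclidean: yes — any two successors of a common world are S-related.

Yes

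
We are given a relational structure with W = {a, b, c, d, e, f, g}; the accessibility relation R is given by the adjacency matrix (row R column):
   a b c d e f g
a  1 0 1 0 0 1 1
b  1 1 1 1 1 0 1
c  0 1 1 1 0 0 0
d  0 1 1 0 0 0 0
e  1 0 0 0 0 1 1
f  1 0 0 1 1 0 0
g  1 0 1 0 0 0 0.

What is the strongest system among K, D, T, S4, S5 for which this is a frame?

Serial (axiom D): yes — every world has a successor (e.g. a R a).
Reflexive (axiom T): no — d is not related to itself.
Transitive (axiom 4): no — a R c and c R b, but not a R b.
Euclidean (axiom 5): no — a R c and a R f, but not c R f.
So F validates K, D; T would additionally require R to be reflexive. The strongest is D.

D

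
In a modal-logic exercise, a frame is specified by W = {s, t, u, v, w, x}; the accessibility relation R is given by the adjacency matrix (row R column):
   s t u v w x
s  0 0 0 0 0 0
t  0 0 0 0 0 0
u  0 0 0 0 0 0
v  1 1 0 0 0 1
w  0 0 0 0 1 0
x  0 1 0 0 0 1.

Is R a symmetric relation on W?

Symmetric: no — v R s but not s R v.

No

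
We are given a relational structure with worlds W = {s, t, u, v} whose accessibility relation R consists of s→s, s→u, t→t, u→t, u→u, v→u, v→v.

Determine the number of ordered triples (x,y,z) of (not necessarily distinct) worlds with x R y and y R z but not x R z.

Enumerating: (s,u,t), (v,u,t).

2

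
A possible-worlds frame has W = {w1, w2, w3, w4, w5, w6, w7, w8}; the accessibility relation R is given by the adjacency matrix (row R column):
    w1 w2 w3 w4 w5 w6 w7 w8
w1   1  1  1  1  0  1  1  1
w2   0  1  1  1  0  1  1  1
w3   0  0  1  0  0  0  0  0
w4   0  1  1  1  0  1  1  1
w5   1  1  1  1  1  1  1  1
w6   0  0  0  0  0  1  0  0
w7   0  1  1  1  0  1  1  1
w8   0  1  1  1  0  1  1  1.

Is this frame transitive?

Transitive: yes — every two-step R-path is closed by a direct edge.

Yes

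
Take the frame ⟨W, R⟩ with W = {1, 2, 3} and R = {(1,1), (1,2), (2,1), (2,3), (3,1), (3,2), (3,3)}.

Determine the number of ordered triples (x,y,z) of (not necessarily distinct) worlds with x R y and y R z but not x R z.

3

Enumerating: (1,2,3), (2,1,2), (2,3,2).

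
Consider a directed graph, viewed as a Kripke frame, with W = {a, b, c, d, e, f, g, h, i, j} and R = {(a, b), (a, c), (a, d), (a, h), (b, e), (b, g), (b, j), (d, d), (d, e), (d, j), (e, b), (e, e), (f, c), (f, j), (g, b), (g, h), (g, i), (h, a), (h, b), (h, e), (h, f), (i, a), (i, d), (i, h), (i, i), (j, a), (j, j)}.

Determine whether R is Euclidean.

Euclidean: no — a R b and a R c, but not b R c.

No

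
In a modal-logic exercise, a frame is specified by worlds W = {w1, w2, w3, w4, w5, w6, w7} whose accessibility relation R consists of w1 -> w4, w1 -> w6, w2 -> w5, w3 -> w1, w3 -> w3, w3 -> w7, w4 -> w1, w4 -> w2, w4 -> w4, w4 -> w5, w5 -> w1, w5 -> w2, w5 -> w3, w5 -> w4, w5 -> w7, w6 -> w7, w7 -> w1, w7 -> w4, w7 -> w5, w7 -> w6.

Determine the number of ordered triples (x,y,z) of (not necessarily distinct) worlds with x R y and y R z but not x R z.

Enumerating: (w1,w4,w1), (w1,w4,w2), (w1,w4,w5), (w1,w6,w7), (w2,w5,w1), (w2,w5,w2), (w2,w5,w3), (w2,w5,w4), (w2,w5,w7), (w3,w1,w4), (w3,w1,w6), (w3,w7,w4), … and 19 more.
Total: 31.

31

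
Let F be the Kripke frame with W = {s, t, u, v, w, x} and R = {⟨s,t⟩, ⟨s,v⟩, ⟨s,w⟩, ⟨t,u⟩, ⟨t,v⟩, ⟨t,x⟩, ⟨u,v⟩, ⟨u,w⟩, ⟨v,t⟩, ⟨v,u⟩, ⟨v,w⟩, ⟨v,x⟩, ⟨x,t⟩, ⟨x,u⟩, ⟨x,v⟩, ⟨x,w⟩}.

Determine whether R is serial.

Serial: no — w has no R-successor.

No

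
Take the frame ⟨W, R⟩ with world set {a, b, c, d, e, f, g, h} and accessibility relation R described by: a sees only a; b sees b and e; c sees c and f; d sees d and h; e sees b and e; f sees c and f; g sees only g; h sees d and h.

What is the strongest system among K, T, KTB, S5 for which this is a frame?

Reflexive (axiom T): yes — every world is R-related to itself.
Symmetric (axiom B): yes — every pair in R has its reverse in R.
Euclidean (axiom 5): yes — any two successors of a common world are R-related.
So F validates K, T, KTB, S5. The strongest is S5.

S5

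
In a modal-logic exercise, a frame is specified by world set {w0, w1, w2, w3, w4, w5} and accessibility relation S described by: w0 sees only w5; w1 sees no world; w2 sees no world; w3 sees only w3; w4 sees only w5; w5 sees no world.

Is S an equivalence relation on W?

No

Reflexive: no — w0 is not related to itself.
Symmetric: no — w0 S w5 but not w5 S w0.
Transitive: yes — every two-step S-path is closed by a direct edge.
So S is not an equivalence relation.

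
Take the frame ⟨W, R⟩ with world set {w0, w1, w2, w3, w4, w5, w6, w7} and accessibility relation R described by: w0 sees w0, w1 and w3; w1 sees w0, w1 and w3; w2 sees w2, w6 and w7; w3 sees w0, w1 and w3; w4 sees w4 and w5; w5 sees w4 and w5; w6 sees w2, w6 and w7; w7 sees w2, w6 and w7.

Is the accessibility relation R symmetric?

Symmetric: yes — every pair in R has its reverse in R.

Yes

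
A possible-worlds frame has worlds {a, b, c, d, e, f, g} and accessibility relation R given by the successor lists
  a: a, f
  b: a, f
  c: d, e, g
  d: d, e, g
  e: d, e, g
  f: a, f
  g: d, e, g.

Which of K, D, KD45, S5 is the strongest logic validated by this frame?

KD45

Serial (axiom D): yes — every world has a successor (e.g. a R a).
Transitive (axiom 4): yes — every two-step R-path is closed by a direct edge.
Euclidean (axiom 5): yes — any two successors of a common world are R-related.
Reflexive (axiom T): no — b is not related to itself.
So F validates K, D, KD45; S5 would additionally require R to be reflexive. The strongest is KD45.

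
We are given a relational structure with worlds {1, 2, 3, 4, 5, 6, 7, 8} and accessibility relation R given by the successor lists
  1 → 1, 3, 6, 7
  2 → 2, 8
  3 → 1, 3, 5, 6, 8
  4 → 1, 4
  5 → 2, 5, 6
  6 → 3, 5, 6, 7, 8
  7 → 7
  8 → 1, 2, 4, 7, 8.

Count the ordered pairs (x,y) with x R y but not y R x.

11

Enumerating: (1,6), (1,7), (3,5), (3,8), (4,1), (5,2), (6,7), (6,8), (8,1), (8,4), (8,7).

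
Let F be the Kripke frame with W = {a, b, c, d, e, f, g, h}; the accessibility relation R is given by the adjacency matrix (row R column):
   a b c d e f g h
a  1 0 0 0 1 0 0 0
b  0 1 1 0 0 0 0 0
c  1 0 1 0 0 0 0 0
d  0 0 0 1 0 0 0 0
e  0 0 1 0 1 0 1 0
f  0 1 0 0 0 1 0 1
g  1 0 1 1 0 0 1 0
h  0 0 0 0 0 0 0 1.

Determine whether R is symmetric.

No

Symmetric: no — a R e but not e R a.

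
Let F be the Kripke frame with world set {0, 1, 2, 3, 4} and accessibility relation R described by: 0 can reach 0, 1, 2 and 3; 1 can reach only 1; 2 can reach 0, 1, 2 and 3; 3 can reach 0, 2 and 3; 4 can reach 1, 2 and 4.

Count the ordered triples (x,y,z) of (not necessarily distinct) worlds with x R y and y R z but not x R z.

Enumerating: (3,0,1), (3,2,1), (4,2,0), (4,2,3).

4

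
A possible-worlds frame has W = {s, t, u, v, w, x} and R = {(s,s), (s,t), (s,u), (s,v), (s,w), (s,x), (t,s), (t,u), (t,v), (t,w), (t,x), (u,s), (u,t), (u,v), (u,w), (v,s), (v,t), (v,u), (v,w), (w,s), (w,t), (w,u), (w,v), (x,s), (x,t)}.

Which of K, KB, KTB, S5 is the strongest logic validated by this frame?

Symmetric (axiom B): yes — every pair in R has its reverse in R.
Reflexive (axiom T): no — t is not related to itself.
Euclidean (axiom 5): no — s R u and s R x, but not u R x.
So F validates K, KB; KTB would additionally require R to be reflexive. The strongest is KB.

KB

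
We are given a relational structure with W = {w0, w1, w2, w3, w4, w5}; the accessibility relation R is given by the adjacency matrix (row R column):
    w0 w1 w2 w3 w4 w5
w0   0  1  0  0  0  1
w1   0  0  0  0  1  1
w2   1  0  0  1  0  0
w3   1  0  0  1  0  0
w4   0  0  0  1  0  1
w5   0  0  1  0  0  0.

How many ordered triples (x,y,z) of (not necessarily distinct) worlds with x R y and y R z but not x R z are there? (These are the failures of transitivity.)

12

Enumerating: (w0,w1,w4), (w0,w5,w2), (w1,w4,w3), (w1,w5,w2), (w2,w0,w1), (w2,w0,w5), (w3,w0,w1), (w3,w0,w5), (w4,w3,w0), (w4,w5,w2), (w5,w2,w0), (w5,w2,w3).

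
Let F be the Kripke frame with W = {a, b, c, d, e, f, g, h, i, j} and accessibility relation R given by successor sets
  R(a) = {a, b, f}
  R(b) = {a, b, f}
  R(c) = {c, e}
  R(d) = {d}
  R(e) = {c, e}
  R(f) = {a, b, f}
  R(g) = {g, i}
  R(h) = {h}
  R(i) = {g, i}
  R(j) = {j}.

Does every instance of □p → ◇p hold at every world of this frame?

Yes

Axiom D corresponds to the accessibility relation being serial.
Serial: yes — every world has a successor (e.g. a R a).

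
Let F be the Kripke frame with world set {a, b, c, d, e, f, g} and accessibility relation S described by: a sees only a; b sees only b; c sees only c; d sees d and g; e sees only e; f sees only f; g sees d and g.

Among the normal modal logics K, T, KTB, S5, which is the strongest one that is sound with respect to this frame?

S5

Reflexive (axiom T): yes — every world is S-related to itself.
Symmetric (axiom B): yes — every pair in S has its reverse in S.
Euclidean (axiom 5): yes — any two successors of a common world are S-related.
So F validates K, T, KTB, S5. The strongest is S5.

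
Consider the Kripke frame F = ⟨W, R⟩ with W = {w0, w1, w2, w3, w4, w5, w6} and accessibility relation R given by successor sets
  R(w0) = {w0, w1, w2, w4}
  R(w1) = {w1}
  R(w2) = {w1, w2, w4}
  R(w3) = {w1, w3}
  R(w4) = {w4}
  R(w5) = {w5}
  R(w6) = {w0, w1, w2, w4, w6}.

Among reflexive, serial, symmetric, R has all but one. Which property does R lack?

symmetric

Reflexive: yes — every world is R-related to itself.
Serial: yes — every world has a successor (e.g. w0 R w0).
Symmetric: no — w0 R w1 but not w1 R w0.
Only symmetric fails.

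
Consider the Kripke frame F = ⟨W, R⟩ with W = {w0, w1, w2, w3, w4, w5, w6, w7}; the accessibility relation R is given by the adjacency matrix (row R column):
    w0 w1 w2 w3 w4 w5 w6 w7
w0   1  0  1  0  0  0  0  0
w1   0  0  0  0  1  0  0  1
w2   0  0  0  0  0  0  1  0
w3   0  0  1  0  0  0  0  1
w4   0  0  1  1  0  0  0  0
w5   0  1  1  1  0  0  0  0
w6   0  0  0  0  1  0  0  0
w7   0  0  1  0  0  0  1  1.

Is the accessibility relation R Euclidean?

No

Euclidean: no — w1 R w4 and w1 R w7, but not w4 R w7.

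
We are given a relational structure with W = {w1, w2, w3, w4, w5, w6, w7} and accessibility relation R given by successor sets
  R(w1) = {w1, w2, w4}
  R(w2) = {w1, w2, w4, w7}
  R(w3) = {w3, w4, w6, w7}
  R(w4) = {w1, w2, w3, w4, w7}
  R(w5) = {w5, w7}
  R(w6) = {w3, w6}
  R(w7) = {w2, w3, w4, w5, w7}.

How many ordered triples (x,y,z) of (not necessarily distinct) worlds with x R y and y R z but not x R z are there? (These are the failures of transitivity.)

Enumerating: (w1,w2,w7), (w1,w4,w3), (w1,w4,w7), (w2,w4,w3), (w2,w7,w3), (w2,w7,w5), (w3,w4,w1), (w3,w4,w2), (w3,w7,w2), (w3,w7,w5), (w4,w3,w6), (w4,w7,w5), … and 8 more.
Total: 20.

20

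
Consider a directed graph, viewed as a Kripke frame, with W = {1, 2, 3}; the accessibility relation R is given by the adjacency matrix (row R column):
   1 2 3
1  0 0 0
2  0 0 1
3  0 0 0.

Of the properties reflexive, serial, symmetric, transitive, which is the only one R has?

transitive

Reflexive: no — 1 is not related to itself.
Serial: no — 1 has no R-successor.
Symmetric: no — 2 R 3 but not 3 R 2.
Transitive: yes — every two-step R-path is closed by a direct edge.
Only transitive holds.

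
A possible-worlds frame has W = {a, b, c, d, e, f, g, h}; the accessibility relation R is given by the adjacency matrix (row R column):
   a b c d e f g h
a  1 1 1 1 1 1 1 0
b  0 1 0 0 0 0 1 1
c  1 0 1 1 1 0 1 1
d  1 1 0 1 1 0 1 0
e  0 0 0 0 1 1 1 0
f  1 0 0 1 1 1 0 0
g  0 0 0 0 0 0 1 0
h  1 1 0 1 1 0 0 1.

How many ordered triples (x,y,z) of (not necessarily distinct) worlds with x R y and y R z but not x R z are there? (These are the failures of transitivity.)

29

Enumerating: (a,b,h), (a,c,h), (b,h,a), (b,h,d), (b,h,e), (c,a,b), (c,a,f), (c,d,b), (c,e,f), (c,h,b), (d,a,c), (d,a,f), … and 17 more.
Total: 29.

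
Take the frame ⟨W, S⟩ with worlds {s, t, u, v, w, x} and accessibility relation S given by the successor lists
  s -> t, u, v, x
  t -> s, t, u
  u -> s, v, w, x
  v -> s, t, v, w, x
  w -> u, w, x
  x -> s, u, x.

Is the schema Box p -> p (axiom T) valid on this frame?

No

By correspondence theory, T is valid on a frame iff S is reflexive.
Reflexive: no — s is not related to itself.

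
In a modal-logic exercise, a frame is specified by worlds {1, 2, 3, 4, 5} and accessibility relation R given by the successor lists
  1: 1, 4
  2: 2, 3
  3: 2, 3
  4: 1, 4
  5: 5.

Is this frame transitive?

Transitive: yes — every two-step R-path is closed by a direct edge.

Yes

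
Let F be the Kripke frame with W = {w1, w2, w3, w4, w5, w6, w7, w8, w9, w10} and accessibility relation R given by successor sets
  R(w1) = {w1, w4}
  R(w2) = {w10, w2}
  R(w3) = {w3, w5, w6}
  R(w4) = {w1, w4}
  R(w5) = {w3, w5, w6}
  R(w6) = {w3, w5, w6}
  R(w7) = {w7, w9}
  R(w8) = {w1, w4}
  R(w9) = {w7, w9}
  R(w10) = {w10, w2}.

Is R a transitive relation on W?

Transitive: yes — every two-step R-path is closed by a direct edge.

Yes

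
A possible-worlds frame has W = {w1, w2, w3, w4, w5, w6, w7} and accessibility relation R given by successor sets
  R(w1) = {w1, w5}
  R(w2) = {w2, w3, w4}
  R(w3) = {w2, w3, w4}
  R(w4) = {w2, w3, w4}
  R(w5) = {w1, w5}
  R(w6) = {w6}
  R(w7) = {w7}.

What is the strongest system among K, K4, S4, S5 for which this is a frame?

S5

Transitive (axiom 4): yes — every two-step R-path is closed by a direct edge.
Reflexive (axiom T): yes — every world is R-related to itself.
Euclidean (axiom 5): yes — any two successors of a common world are R-related.
So F validates K, K4, S4, S5. The strongest is S5.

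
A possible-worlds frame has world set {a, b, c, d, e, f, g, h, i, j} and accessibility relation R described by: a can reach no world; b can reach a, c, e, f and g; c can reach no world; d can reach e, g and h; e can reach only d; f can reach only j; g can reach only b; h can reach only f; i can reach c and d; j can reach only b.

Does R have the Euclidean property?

Euclidean: no — b R a and b R c, but not a R c.

No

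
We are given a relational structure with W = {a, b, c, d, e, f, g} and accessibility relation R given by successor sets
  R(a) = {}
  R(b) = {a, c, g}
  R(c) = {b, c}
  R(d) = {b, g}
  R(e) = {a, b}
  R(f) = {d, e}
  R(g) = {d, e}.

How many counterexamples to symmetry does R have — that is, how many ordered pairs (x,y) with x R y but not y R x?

8

Enumerating: (b,a), (b,g), (d,b), (e,a), (e,b), (f,d), (f,e), (g,e).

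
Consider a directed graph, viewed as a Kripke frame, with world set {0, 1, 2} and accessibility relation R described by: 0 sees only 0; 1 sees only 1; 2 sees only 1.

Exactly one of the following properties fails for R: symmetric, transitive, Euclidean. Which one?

Symmetric: no — 2 R 1 but not 1 R 2.
Transitive: yes — every two-step R-path is closed by a direct edge.
Euclidean: yes — any two successors of a common world are R-related.
Only symmetric fails.

symmetric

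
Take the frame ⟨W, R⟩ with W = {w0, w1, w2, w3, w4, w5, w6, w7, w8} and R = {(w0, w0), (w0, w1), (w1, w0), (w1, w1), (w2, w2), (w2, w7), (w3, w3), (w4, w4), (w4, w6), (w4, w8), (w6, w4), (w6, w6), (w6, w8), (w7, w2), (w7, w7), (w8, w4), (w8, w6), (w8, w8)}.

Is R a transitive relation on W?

Yes

Transitive: yes — every two-step R-path is closed by a direct edge.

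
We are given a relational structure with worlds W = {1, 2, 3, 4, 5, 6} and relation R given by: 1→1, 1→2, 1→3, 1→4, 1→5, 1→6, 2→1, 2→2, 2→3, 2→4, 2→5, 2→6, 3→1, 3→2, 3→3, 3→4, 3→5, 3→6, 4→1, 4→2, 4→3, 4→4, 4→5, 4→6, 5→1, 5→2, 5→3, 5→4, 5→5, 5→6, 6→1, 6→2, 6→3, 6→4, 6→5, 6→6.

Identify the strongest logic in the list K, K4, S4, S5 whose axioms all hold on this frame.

S5

Transitive (axiom 4): yes — every two-step R-path is closed by a direct edge.
Reflexive (axiom T): yes — every world is R-related to itself.
Euclidean (axiom 5): yes — any two successors of a common world are R-related.
So F validates K, K4, S4, S5. The strongest is S5.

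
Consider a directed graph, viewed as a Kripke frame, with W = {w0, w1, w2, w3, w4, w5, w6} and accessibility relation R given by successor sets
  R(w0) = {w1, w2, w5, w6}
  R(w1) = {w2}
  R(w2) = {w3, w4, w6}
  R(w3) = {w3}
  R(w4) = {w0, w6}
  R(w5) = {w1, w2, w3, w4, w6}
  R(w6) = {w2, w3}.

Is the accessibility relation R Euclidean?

No

Euclidean: no — w0 R w1 and w0 R w5, but not w1 R w5.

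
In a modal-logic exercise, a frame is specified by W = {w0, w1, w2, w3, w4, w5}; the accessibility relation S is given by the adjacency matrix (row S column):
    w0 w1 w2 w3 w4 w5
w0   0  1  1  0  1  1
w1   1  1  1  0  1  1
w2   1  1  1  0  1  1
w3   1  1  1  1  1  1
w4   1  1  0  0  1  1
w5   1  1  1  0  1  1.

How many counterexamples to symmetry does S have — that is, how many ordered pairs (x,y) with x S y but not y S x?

Enumerating: (w2,w4), (w3,w0), (w3,w1), (w3,w2), (w3,w4), (w3,w5).

6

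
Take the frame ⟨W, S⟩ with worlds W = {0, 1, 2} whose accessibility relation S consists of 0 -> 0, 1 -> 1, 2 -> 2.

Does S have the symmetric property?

Yes

Symmetric: yes — every pair in S has its reverse in S.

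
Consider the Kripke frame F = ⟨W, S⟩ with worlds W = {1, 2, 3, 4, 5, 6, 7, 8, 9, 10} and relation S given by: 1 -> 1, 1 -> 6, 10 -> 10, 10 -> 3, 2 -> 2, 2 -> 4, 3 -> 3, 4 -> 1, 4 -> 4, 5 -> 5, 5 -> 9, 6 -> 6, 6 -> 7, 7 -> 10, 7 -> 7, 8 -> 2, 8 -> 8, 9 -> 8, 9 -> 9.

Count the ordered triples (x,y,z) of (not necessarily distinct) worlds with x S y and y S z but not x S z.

8

Enumerating: (1,6,7), (2,4,1), (4,1,6), (5,9,8), (6,7,10), (7,10,3), (8,2,4), (9,8,2).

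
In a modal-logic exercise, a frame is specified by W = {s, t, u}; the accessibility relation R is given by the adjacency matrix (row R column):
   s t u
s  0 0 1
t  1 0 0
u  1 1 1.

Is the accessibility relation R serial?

Serial: yes — every world has a successor (e.g. s R u).

Yes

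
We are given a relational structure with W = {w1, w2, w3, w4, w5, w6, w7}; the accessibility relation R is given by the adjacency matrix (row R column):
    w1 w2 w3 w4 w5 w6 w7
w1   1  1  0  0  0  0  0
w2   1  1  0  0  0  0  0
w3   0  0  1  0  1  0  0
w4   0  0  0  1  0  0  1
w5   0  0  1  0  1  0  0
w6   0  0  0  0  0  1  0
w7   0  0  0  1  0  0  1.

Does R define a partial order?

Reflexive: yes — every world is R-related to itself.
Transitive: yes — every two-step R-path is closed by a direct edge.
Antisymmetric: no — w1 R w2 and w2 R w1 with w1 ≠ w2.
So R is not a partial order.

No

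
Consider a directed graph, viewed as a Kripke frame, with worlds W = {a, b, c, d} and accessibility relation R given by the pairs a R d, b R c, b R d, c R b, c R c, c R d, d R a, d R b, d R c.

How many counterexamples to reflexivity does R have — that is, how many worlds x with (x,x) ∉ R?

3

Enumerating: a, b, d.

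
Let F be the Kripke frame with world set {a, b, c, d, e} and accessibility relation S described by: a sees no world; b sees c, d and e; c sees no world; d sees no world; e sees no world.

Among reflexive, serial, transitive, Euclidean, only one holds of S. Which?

Reflexive: no — a is not related to itself.
Serial: no — a has no S-successor.
Transitive: yes — every two-step S-path is closed by a direct edge.
Euclidean: no — b S c and b S d, but not c S d.
Only transitive holds.

transitive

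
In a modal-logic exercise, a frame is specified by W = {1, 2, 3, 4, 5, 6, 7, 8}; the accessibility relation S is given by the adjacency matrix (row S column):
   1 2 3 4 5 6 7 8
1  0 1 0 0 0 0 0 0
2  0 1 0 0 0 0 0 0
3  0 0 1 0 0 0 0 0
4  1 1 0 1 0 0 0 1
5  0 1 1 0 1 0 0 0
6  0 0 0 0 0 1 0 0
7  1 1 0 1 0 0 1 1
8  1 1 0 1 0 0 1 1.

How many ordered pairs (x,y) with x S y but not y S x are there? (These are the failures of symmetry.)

10

Enumerating: (1,2), (4,1), (4,2), (5,2), (5,3), (7,1), (7,2), (7,4), (8,1), (8,2).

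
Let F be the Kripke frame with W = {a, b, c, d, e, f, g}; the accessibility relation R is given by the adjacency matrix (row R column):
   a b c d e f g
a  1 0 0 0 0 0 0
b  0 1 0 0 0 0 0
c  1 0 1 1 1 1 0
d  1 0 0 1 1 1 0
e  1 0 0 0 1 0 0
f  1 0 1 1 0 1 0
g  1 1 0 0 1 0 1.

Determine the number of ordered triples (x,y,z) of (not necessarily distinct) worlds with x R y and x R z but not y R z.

Enumerating: (c,a,c), (c,a,d), (c,a,e), (c,a,f), (c,d,c), (c,e,c), (c,e,d), (c,e,f), (c,f,e), (d,a,d), (d,a,e), (d,a,f), … and 16 more.
Total: 28.

28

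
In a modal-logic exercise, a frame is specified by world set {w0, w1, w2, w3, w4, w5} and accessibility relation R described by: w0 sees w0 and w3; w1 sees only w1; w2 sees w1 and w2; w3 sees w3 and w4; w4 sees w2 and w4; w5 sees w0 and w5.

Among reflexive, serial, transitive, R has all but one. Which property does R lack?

Reflexive: yes — every world is R-related to itself.
Serial: yes — every world has a successor (e.g. w0 R w0).
Transitive: no — w0 R w3 and w3 R w4, but not w0 R w4.
Only transitive fails.

transitive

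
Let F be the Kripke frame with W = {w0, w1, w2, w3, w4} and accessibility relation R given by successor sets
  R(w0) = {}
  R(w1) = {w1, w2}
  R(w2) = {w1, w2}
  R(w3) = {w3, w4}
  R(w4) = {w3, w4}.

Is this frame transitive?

Transitive: yes — every two-step R-path is closed by a direct edge.

Yes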